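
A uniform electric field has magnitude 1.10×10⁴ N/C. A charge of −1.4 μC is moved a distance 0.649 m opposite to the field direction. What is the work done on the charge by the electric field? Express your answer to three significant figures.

The potential change for a displacement 0.649 m opposite to the field direction is ΔV = +Ed = 7140 V.
W_field = −qΔV = 9.99×10⁻³ J.

9.99×10⁻³ J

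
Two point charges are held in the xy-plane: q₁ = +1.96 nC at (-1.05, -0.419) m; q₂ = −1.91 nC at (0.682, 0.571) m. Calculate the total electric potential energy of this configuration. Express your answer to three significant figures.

-1.69×10⁻⁸ J

The assembly work is the sum of pairwise potential energies, U = Σ_{i<j} kqᵢqⱼ/rᵢⱼ.
Pair separations: r₁₂ = 1.99 m.
U = (-1.69×10⁻⁸) = -1.69×10⁻⁸ J.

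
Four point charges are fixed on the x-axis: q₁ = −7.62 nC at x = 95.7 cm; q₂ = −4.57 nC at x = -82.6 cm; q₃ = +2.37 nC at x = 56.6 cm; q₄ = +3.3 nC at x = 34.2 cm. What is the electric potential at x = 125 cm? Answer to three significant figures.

-190 V

The total potential is the scalar sum of each charge's contribution, V = Σ kqᵢ/rᵢ.
Distances from the field point to each charge: r₁ = 0.293 m, r₂ = 2.08 m, r₃ = 0.684 m, r₄ = 0.908 m.
V = k[(-7.62×10⁻⁹)/(0.293) + (-4.57×10⁻⁹)/(2.08) + (2.37×10⁻⁹)/(0.684) + (3.30×10⁻⁹)/(0.908)] = -190 V.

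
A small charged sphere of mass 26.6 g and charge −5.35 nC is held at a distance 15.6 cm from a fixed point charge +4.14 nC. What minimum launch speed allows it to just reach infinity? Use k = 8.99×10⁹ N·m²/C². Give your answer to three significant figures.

To just escape, total mechanical energy must reach zero at infinity: ½mv²_min + U = 0, so ½mv²_min = −U = |kQq|/r.
|U| = |kQq|/r = (8.99×10⁹ N·m²/C²)(4.14×10⁻⁹)(5.35×10⁻⁹)/(0.156) = 1.28×10⁻⁶ J.
v_min = √(2|U|/m) = √(2·1.28×10⁻⁶/0.0266) = 9.80×10⁻³ m/s.

9.80×10⁻³ m/s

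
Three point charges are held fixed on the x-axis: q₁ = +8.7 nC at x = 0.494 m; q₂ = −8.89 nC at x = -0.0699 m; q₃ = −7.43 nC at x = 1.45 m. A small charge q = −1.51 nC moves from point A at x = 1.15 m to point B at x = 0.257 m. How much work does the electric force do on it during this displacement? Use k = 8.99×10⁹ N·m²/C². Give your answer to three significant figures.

3.00×10⁻⁷ J

The work done by the electric force is W_field = −ΔU = −q(V_B − V_A) = q(V_A − V_B).
At A: distances to the source charges are 0.656 m, 1.22 m, 0.300 m; V_A = Σ kqᵢ/rᵢ = -169 V.
At B: distances to the source charges are 0.237 m, 0.327 m, 1.19 m; V_B = Σ kqᵢ/rᵢ = 29.5 V.
ΔV = V_B − V_A = 198 V.
W_field = −qΔV = −(-1.51×10⁻⁹ C)(198 V) = 3.00×10⁻⁷ J.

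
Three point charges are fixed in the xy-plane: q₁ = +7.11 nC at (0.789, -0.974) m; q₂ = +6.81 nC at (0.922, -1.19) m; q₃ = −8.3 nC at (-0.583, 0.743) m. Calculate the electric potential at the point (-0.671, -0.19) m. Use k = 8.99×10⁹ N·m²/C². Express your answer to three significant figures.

Electric potential is a scalar, so the contributions from each charge add algebraically: V = Σ kqᵢ/rᵢ.
Distances from the field point to each charge: r₁ = 1.66 m, r₂ = 1.88 m, r₃ = 0.937 m.
V = k[(7.11×10⁻⁹)/(1.66) + (6.81×10⁻⁹)/(1.88) + (-8.30×10⁻⁹)/(0.937)] = -8.50 V.

-8.50 V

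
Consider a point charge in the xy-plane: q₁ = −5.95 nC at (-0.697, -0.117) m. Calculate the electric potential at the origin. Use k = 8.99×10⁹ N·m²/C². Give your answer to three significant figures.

-75.7 V

Electric potential is a scalar, so the contributions from each charge add algebraically: V = Σ kqᵢ/rᵢ.
Distances from the field point to each charge: r₁ = 0.707 m.
V = k[(-5.95×10⁻⁹)/(0.707)] = -75.7 V.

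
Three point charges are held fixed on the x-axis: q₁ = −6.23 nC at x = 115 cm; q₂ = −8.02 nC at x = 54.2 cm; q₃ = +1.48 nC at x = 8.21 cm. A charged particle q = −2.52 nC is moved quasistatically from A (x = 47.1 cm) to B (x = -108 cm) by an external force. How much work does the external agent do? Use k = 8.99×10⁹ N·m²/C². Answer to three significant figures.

-2.53×10⁻⁶ J

For quasistatic motion the external work equals the change in potential energy: W_ext = qΔV = q(V_B − V_A).
At A: distances to the source charges are 0.679 m, 0.0710 m, 0.389 m; V_A = Σ kqᵢ/rᵢ = -1060 V.
At B: distances to the source charges are 2.23 m, 1.62 m, 1.16 m; V_B = Σ kqᵢ/rᵢ = -58.1 V.
ΔV = V_B − V_A = 1010 V.
W_ext = qΔV = (-2.52×10⁻⁹ C)(1010 V) = -2.53×10⁻⁶ J.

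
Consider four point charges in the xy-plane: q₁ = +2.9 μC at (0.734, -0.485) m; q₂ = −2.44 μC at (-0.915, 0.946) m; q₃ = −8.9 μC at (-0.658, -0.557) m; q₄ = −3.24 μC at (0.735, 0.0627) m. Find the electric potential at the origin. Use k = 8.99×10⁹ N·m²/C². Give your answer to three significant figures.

Electric potential is a scalar, so the contributions from each charge add algebraically: V = Σ kqᵢ/rᵢ.
Distances from the field point to each charge: r₁ = 0.880 m, r₂ = 1.32 m, r₃ = 0.862 m, r₄ = 0.738 m.
V = k[(2.90×10⁻⁶)/(0.880) + (-2.44×10⁻⁶)/(1.32) + (-8.90×10⁻⁶)/(0.862) + (-3.24×10⁻⁶)/(0.738)] = -1.19×10⁵ V.

-1.19×10⁵ V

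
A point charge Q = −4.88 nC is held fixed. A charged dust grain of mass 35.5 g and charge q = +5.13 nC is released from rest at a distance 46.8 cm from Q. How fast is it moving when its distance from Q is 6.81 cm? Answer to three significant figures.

Only the electrostatic force acts, so mechanical energy is conserved: ½mv² = U₁ − U₂ = kQq(1/r₁ − 1/r₂).
U₁ − U₂ = (8.99×10⁹ N·m²/C²)(-4.88×10⁻⁹ C)(5.13×10⁻⁹ C)(1/0.468 − 1/0.0681) = 2.82×10⁻⁶ J.
v = √(2·2.82×10⁻⁶/0.0355) = 0.0126 m/s.

0.0126 m/s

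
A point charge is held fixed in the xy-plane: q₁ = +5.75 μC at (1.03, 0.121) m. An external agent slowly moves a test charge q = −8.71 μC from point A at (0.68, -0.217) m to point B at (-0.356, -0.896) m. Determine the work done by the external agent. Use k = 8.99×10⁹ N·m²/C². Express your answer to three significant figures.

For quasistatic motion the external work equals the change in potential energy: W_ext = qΔV = q(V_B − V_A).
At A: distance to the source charge is 0.487 m; V_A = kq₁/r = 1.06×10⁵ V.
At B: distance to the source charge is 1.72 m; V_B = kq₁/r = 3.01×10⁴ V.
ΔV = V_B − V_A = -7.62×10⁴ V.
W_ext = qΔV = (-8.71×10⁻⁶ C)(-7.62×10⁴ V) = 0.663 J.

0.663 J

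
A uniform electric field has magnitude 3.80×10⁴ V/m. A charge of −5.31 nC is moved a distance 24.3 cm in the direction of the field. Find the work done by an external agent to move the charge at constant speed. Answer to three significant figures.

The potential change for a displacement 24.3 cm in the direction of the field is ΔV = −Ed = -9230 V.
W_ext = qΔV = 4.90×10⁻⁵ J.

4.90×10⁻⁵ J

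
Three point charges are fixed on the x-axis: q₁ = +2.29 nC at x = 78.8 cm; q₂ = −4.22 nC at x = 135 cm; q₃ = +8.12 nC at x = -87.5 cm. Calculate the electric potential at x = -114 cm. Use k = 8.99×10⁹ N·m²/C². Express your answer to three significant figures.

Electric potential is a scalar, so the contributions from each charge add algebraically: V = Σ kqᵢ/rᵢ.
Distances from the field point to each charge: r₁ = 1.93 m, r₂ = 2.49 m, r₃ = 0.265 m.
V = k[(2.29×10⁻⁹)/(1.93) + (-4.22×10⁻⁹)/(2.49) + (8.12×10⁻⁹)/(0.265)] = 271 V.

271 V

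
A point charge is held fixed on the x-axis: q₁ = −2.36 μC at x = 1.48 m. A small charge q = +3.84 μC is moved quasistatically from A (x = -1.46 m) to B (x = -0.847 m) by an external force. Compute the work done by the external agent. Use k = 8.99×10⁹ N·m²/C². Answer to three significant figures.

-7.30×10⁻³ J

For quasistatic motion the external work equals the change in potential energy: W_ext = qΔV = q(V_B − V_A).
At A: distance to the source charge is 2.94 m; V_A = kq₁/r = -7220 V.
At B: distance to the source charge is 2.33 m; V_B = kq₁/r = -9120 V.
ΔV = V_B − V_A = -1900 V.
W_ext = qΔV = (3.84×10⁻⁶ C)(-1900 V) = -7.30×10⁻³ J.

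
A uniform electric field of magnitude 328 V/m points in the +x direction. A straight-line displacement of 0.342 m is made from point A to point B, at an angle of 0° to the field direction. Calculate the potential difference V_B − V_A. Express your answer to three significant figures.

Only the component of displacement along E changes the potential: ΔV = −E·d·cosθ.
ΔV = −(328 V/m)(0.342 m)cos0° = -112 V.

-112 V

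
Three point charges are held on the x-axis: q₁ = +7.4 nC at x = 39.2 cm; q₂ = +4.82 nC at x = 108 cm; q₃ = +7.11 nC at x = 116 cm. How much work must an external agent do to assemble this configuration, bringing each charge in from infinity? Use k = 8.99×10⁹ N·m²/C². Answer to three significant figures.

The work to assemble the configuration equals its total potential energy, U = Σ kqᵢqⱼ/rᵢⱼ over all pairs.
Pair separations: r₁₂ = 0.688 m, r₁₃ = 0.768 m, r₂₃ = 0.0800 m.
U = (4.66×10⁻⁷) + (6.16×10⁻⁷) + (3.85×10⁻⁶) = 4.93×10⁻⁶ J.

4.93×10⁻⁶ J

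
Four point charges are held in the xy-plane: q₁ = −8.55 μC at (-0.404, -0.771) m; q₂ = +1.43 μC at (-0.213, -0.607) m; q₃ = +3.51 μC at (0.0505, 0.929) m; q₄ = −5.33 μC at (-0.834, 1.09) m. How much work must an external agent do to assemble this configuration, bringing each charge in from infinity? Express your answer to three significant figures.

The work to assemble the configuration equals its total potential energy, U = Σ kqᵢqⱼ/rᵢⱼ over all pairs.
Pair separations: r₁₂ = 0.252 m, r₁₃ = 1.76 m, r₁₄ = 1.91 m, r₂₃ = 1.56 m, r₂₄ = 1.81 m, r₃₄ = 0.899 m.
Summing all 6 pair terms gives U = -0.571 J.

-0.571 J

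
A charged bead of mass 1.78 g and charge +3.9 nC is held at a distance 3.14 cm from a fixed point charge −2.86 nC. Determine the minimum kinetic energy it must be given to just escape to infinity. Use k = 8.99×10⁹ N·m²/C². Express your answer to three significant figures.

3.19×10⁻⁶ J

To just escape, total mechanical energy must reach zero at infinity: ½mv²_min + U = 0, so ½mv²_min = −U = |kQq|/r.
|U| = |kQq|/r = (8.99×10⁹ N·m²/C²)(2.86×10⁻⁹)(3.90×10⁻⁹)/(0.0314) = 3.19×10⁻⁶ J.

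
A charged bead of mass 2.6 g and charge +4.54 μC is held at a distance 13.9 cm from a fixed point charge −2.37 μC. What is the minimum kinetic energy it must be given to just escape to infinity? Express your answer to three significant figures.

0.696 J

To just escape, total mechanical energy must reach zero at infinity: ½mv²_min + U = 0, so ½mv²_min = −U = |kQq|/r.
|U| = |kQq|/r = (8.99×10⁹ N·m²/C²)(2.37×10⁻⁶)(4.54×10⁻⁶)/(0.139) = 0.696 J.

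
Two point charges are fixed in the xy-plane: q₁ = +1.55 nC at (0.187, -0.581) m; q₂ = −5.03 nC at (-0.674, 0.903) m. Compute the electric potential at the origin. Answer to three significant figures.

The total potential is the scalar sum of each charge's contribution, V = Σ kqᵢ/rᵢ.
Distances from the field point to each charge: r₁ = 0.610 m, r₂ = 1.13 m.
V = k[(1.55×10⁻⁹)/(0.610) + (-5.03×10⁻⁹)/(1.13)] = -17.3 V.

-17.3 V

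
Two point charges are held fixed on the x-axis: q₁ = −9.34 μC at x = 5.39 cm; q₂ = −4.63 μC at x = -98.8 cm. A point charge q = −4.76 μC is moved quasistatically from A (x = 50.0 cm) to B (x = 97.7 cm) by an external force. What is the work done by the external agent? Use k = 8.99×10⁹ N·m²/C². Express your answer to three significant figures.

For quasistatic motion the external work equals the change in potential energy: W_ext = qΔV = q(V_B − V_A).
At A: distances to the source charges are 0.446 m, 1.49 m; V_A = Σ kqᵢ/rᵢ = -2.16×10⁵ V.
At B: distances to the source charges are 0.923 m, 1.96 m; V_B = Σ kqᵢ/rᵢ = -1.12×10⁵ V.
ΔV = V_B − V_A = 1.04×10⁵ V.
W_ext = qΔV = (-4.76×10⁻⁶ C)(1.04×10⁵ V) = -0.495 J.

-0.495 J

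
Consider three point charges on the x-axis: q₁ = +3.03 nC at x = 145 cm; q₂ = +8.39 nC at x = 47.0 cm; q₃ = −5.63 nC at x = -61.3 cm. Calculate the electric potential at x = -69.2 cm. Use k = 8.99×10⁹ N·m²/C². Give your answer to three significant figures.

Electric potential is a scalar, so the contributions from each charge add algebraically: V = Σ kqᵢ/rᵢ.
Distances from the field point to each charge: r₁ = 2.14 m, r₂ = 1.16 m, r₃ = 0.0790 m.
V = k[(3.03×10⁻⁹)/(2.14) + (8.39×10⁻⁹)/(1.16) + (-5.63×10⁻⁹)/(0.0790)] = -563 V.

-563 V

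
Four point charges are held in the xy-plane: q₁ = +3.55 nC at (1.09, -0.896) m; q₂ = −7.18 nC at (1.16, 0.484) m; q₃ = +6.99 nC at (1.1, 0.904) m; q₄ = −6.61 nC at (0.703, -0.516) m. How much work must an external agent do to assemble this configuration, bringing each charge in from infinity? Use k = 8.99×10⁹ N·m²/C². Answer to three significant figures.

The work to assemble the configuration equals its total potential energy, U = Σ kqᵢqⱼ/rᵢⱼ over all pairs.
Pair separations: r₁₂ = 1.38 m, r₁₃ = 1.80 m, r₁₄ = 0.542 m, r₂₃ = 0.424 m, r₂₄ = 1.10 m, r₃₄ = 1.47 m.
Summing all 6 pair terms gives U = -1.39×10⁻⁶ J.

-1.39×10⁻⁶ J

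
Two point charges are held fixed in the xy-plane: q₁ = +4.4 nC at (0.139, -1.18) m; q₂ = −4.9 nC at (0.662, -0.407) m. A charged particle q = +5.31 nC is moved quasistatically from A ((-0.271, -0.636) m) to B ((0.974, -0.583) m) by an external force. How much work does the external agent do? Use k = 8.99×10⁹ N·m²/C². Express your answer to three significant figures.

For quasistatic motion the external work equals the change in potential energy: W_ext = qΔV = q(V_B − V_A).
At A: distances to the source charges are 0.681 m, 0.961 m; V_A = Σ kqᵢ/rᵢ = 12.2 V.
At B: distances to the source charges are 1.03 m, 0.358 m; V_B = Σ kqᵢ/rᵢ = -84.4 V.
ΔV = V_B − V_A = -96.7 V.
W_ext = qΔV = (5.31×10⁻⁹ C)(-96.7 V) = -5.13×10⁻⁷ J.

-5.13×10⁻⁷ J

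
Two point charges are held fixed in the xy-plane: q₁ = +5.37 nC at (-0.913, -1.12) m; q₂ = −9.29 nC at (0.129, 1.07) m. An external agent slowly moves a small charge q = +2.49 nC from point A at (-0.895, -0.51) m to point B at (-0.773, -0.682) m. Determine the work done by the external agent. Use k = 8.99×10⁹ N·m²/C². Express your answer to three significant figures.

6.94×10⁻⁸ J

For quasistatic motion the external work equals the change in potential energy: W_ext = qΔV = q(V_B − V_A).
At A: distances to the source charges are 0.610 m, 1.88 m; V_A = Σ kqᵢ/rᵢ = 34.7 V.
At B: distances to the source charges are 0.460 m, 1.97 m; V_B = Σ kqᵢ/rᵢ = 62.6 V.
ΔV = V_B − V_A = 27.9 V.
W_ext = qΔV = (2.49×10⁻⁹ C)(27.9 V) = 6.94×10⁻⁸ J.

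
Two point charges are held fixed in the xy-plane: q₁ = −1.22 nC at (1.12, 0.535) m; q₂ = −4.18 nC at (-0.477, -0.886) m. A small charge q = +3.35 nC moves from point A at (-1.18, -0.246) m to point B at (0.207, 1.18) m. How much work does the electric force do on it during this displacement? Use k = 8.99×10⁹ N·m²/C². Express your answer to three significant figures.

-5.68×10⁻⁸ J

The work done by the electric force is W_field = −ΔU = −q(V_B − V_A) = q(V_A − V_B).
At A: distances to the source charges are 2.43 m, 0.951 m; V_A = Σ kqᵢ/rᵢ = -44.0 V.
At B: distances to the source charges are 1.12 m, 2.18 m; V_B = Σ kqᵢ/rᵢ = -27.1 V.
ΔV = V_B − V_A = 17.0 V.
W_field = −qΔV = −(3.35×10⁻⁹ C)(17.0 V) = -5.68×10⁻⁸ J.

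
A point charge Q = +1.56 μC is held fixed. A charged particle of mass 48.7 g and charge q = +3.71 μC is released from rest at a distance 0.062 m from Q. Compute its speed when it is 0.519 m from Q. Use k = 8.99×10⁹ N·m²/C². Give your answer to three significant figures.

5.51 m/s

Only the electrostatic force acts, so mechanical energy is conserved: ½mv² = U₁ − U₂ = kQq(1/r₁ − 1/r₂).
U₁ − U₂ = (8.99×10⁹ N·m²/C²)(1.56×10⁻⁶ C)(3.71×10⁻⁶ C)(1/0.0620 − 1/0.519) = 0.739 J.
v = √(2·0.739/0.0487) = 5.51 m/s.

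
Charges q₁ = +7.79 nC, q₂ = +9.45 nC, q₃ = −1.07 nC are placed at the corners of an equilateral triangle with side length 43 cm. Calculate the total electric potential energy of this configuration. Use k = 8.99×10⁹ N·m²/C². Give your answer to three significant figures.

The work to assemble the configuration equals its total potential energy, U = Σ kqᵢqⱼ/rᵢⱼ over all pairs.
All three pair separations equal the side length, 0.430 m.
U = (1.54×10⁻⁶) + (-1.74×10⁻⁷) + (-2.11×10⁻⁷) = 1.15×10⁻⁶ J.

1.15×10⁻⁶ J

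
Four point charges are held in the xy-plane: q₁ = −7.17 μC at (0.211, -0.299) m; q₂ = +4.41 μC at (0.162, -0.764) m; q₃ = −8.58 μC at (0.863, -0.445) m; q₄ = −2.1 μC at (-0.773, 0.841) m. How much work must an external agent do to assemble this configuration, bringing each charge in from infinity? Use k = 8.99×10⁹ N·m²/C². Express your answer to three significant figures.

The work to assemble the configuration equals its total potential energy, U = Σ kqᵢqⱼ/rᵢⱼ over all pairs.
Pair separations: r₁₂ = 0.468 m, r₁₃ = 0.668 m, r₁₄ = 1.51 m, r₂₃ = 0.770 m, r₂₄ = 1.86 m, r₃₄ = 2.08 m.
Summing all 6 pair terms gives U = -0.0990 J.

-0.0990 J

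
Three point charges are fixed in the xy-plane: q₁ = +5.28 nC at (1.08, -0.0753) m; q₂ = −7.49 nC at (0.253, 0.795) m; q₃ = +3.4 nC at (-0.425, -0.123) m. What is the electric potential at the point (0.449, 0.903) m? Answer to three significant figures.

-237 V

The total potential is the scalar sum of each charge's contribution, V = Σ kqᵢ/rᵢ.
Distances from the field point to each charge: r₁ = 1.16 m, r₂ = 0.224 m, r₃ = 1.35 m.
V = k[(5.28×10⁻⁹)/(1.16) + (-7.49×10⁻⁹)/(0.224) + (3.40×10⁻⁹)/(1.35)] = -237 V.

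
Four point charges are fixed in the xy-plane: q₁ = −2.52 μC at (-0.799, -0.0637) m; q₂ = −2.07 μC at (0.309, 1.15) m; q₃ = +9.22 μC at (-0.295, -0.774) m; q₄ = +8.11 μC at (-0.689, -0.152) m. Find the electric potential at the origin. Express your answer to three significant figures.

1.60×10⁵ V

The total potential is the scalar sum of each charge's contribution, V = Σ kqᵢ/rᵢ.
Distances from the field point to each charge: r₁ = 0.802 m, r₂ = 1.19 m, r₃ = 0.828 m, r₄ = 0.706 m.
V = k[(-2.52×10⁻⁶)/(0.802) + (-2.07×10⁻⁶)/(1.19) + (9.22×10⁻⁶)/(0.828) + (8.11×10⁻⁶)/(0.706)] = 1.60×10⁵ V.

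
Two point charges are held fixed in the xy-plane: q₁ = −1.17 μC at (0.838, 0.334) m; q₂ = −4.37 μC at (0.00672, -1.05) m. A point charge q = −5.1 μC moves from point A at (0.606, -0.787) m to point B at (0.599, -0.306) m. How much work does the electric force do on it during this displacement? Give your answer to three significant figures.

The work done by the electric force is W_field = −ΔU = −q(V_B − V_A) = q(V_A − V_B).
At A: distances to the source charges are 1.14 m, 0.654 m; V_A = Σ kqᵢ/rᵢ = -6.92×10⁴ V.
At B: distances to the source charges are 0.683 m, 0.951 m; V_B = Σ kqᵢ/rᵢ = -5.67×10⁴ V.
ΔV = V_B − V_A = 1.25×10⁴ V.
W_field = −qΔV = −(-5.10×10⁻⁶ C)(1.25×10⁴ V) = 0.0638 J.

0.0638 J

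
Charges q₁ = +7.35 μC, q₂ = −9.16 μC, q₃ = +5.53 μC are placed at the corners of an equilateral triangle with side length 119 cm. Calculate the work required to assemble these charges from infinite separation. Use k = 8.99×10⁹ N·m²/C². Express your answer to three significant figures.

The assembly work is the sum of pairwise potential energies, U = Σ_{i<j} kqᵢqⱼ/rᵢⱼ.
All three pair separations equal the side length, 1.19 m.
U = (-0.509) + (0.307) + (-0.383) = -0.584 J.

-0.584 J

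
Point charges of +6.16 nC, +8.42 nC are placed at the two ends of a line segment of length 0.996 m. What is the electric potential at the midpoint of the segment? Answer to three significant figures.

263 V

The total potential is the scalar sum of each charge's contribution, V = Σ kqᵢ/rᵢ.
Each charge is 0.498 m from the midpoint.
V = k[(6.16×10⁻⁹)/(0.498) + (8.42×10⁻⁹)/(0.498)] = 263 V.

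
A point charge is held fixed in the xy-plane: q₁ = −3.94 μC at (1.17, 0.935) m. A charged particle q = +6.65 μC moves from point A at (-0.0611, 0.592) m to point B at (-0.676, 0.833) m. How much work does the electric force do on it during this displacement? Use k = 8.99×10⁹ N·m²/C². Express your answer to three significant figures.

The work done by the electric force is W_field = −ΔU = −q(V_B − V_A) = q(V_A − V_B).
At A: distance to the source charge is 1.28 m; V_A = kq₁/r = -2.77×10⁴ V.
At B: distance to the source charge is 1.85 m; V_B = kq₁/r = -1.92×10⁴ V.
ΔV = V_B − V_A = 8560 V.
W_field = −qΔV = −(6.65×10⁻⁶ C)(8560 V) = -0.0569 J.

-0.0569 J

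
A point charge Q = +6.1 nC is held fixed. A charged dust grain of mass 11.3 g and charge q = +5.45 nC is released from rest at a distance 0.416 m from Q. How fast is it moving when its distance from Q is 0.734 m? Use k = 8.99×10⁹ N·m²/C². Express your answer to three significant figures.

Only the electrostatic force acts, so mechanical energy is conserved: ½mv² = U₁ − U₂ = kQq(1/r₁ − 1/r₂).
U₁ − U₂ = (8.99×10⁹ N·m²/C²)(6.10×10⁻⁹ C)(5.45×10⁻⁹ C)(1/0.416 − 1/0.734) = 3.11×10⁻⁷ J.
v = √(2·3.11×10⁻⁷/0.0113) = 7.42×10⁻³ m/s.

7.42×10⁻³ m/s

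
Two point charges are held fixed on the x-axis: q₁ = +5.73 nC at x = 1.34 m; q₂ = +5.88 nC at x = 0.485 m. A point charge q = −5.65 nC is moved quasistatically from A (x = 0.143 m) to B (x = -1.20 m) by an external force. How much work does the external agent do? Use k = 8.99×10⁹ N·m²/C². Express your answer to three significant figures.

For quasistatic motion the external work equals the change in potential energy: W_ext = qΔV = q(V_B − V_A).
At A: distances to the source charges are 1.20 m, 0.342 m; V_A = Σ kqᵢ/rᵢ = 198 V.
At B: distances to the source charges are 2.54 m, 1.69 m; V_B = Σ kqᵢ/rᵢ = 51.7 V.
ΔV = V_B − V_A = -146 V.
W_ext = qΔV = (-5.65×10⁻⁹ C)(-146 V) = 8.25×10⁻⁷ J.

8.25×10⁻⁷ J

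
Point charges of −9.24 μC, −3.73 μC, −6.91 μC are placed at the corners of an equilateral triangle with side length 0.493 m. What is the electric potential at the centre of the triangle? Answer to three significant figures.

The total potential is the scalar sum of each charge's contribution, V = Σ kqᵢ/rᵢ.
The distance from each vertex to the centroid is a/√3 = 0.285 m.
V = k[(-9.24×10⁻⁶)/(0.285) + (-3.73×10⁻⁶)/(0.285) + (-6.91×10⁻⁶)/(0.285)] = -6.28×10⁵ V.

-6.28×10⁵ V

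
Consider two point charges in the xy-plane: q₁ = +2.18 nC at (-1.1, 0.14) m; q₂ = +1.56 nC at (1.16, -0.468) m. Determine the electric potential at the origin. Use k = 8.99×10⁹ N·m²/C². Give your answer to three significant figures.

28.9 V

The total potential is the scalar sum of each charge's contribution, V = Σ kqᵢ/rᵢ.
Distances from the field point to each charge: r₁ = 1.11 m, r₂ = 1.25 m.
V = k[(2.18×10⁻⁹)/(1.11) + (1.56×10⁻⁹)/(1.25)] = 28.9 V.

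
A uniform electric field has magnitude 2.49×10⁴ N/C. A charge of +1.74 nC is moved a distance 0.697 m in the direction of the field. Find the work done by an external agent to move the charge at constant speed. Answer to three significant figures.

-3.02×10⁻⁵ J

The potential change for a displacement 0.697 m in the direction of the field is ΔV = −Ed = -1.74×10⁴ V.
W_ext = qΔV = -3.02×10⁻⁵ J.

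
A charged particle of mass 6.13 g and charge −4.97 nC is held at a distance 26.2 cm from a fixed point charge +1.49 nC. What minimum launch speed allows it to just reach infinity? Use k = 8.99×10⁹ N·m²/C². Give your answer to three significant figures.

9.11×10⁻³ m/s

To just escape, total mechanical energy must reach zero at infinity: ½mv²_min + U = 0, so ½mv²_min = −U = |kQq|/r.
|U| = |kQq|/r = (8.99×10⁹ N·m²/C²)(1.49×10⁻⁹)(4.97×10⁻⁹)/(0.262) = 2.54×10⁻⁷ J.
v_min = √(2|U|/m) = √(2·2.54×10⁻⁷/6.13×10⁻³) = 9.11×10⁻³ m/s.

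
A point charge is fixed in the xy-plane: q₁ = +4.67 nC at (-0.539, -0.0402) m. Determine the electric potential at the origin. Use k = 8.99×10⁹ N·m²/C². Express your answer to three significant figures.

Electric potential is a scalar, so the contributions from each charge add algebraically: V = Σ kqᵢ/rᵢ.
Distances from the field point to each charge: r₁ = 0.540 m.
V = k[(4.67×10⁻⁹)/(0.540)] = 77.7 V.

77.7 V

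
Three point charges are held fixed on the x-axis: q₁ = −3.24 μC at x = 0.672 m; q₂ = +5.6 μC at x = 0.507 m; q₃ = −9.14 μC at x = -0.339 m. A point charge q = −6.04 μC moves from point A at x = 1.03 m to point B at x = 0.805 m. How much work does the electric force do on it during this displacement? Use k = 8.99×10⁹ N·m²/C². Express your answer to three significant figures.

The work done by the electric force is W_field = −ΔU = −q(V_B − V_A) = q(V_A − V_B).
At A: distances to the source charges are 0.358 m, 0.523 m, 1.37 m; V_A = Σ kqᵢ/rᵢ = -4.51×10⁴ V.
At B: distances to the source charges are 0.133 m, 0.298 m, 1.14 m; V_B = Σ kqᵢ/rᵢ = -1.22×10⁵ V.
ΔV = V_B − V_A = -7.68×10⁴ V.
W_field = −qΔV = −(-6.04×10⁻⁶ C)(-7.68×10⁴ V) = -0.464 J.

-0.464 J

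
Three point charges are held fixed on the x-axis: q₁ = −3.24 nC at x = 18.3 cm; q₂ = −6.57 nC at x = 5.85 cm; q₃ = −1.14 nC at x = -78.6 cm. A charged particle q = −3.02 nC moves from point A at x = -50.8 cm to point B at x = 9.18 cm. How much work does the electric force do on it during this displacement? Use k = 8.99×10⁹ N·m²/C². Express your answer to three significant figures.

-5.80×10⁻⁶ J

The work done by the electric force is W_field = −ΔU = −q(V_B − V_A) = q(V_A − V_B).
At A: distances to the source charges are 0.691 m, 0.567 m, 0.278 m; V_A = Σ kqᵢ/rᵢ = -183 V.
At B: distances to the source charges are 0.0912 m, 0.0333 m, 0.878 m; V_B = Σ kqᵢ/rᵢ = -2100 V.
ΔV = V_B − V_A = -1920 V.
W_field = −qΔV = −(-3.02×10⁻⁹ C)(-1920 V) = -5.80×10⁻⁶ J.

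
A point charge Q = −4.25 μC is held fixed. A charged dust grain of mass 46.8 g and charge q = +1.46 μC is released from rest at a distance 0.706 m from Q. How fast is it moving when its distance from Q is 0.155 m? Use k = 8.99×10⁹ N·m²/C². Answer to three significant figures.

Only the electrostatic force acts, so mechanical energy is conserved: ½mv² = U₁ − U₂ = kQq(1/r₁ − 1/r₂).
U₁ − U₂ = (8.99×10⁹ N·m²/C²)(-4.25×10⁻⁶ C)(1.46×10⁻⁶ C)(1/0.706 − 1/0.155) = 0.281 J.
v = √(2·0.281/0.0468) = 3.46 m/s.

3.46 m/s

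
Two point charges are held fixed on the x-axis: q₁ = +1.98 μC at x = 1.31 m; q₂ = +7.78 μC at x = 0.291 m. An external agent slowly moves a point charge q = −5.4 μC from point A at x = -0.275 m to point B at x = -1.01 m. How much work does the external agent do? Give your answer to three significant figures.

For quasistatic motion the external work equals the change in potential energy: W_ext = qΔV = q(V_B − V_A).
At A: distances to the source charges are 1.58 m, 0.566 m; V_A = Σ kqᵢ/rᵢ = 1.35×10⁵ V.
At B: distances to the source charges are 2.32 m, 1.30 m; V_B = Σ kqᵢ/rᵢ = 6.14×10⁴ V.
ΔV = V_B − V_A = -7.34×10⁴ V.
W_ext = qΔV = (-5.40×10⁻⁶ C)(-7.34×10⁴ V) = 0.396 J.

0.396 J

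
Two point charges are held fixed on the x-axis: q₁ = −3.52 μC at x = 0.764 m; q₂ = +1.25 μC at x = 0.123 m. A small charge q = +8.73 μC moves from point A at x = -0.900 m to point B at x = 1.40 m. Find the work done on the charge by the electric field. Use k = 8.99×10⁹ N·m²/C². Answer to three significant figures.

The work done by the electric force is W_field = −ΔU = −q(V_B − V_A) = q(V_A − V_B).
At A: distances to the source charges are 1.66 m, 1.02 m; V_A = Σ kqᵢ/rᵢ = -8030 V.
At B: distances to the source charges are 0.636 m, 1.28 m; V_B = Σ kqᵢ/rᵢ = -4.10×10⁴ V.
ΔV = V_B − V_A = -3.29×10⁴ V.
W_field = −qΔV = −(8.73×10⁻⁶ C)(-3.29×10⁴ V) = 0.287 J.

0.287 J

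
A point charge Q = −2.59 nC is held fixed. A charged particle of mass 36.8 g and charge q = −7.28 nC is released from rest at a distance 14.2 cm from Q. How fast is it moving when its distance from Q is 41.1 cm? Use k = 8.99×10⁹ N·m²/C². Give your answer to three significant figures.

6.52×10⁻³ m/s

Only the electrostatic force acts, so mechanical energy is conserved: ½mv² = U₁ − U₂ = kQq(1/r₁ − 1/r₂).
U₁ − U₂ = (8.99×10⁹ N·m²/C²)(-2.59×10⁻⁹ C)(-7.28×10⁻⁹ C)(1/0.142 − 1/0.411) = 7.81×10⁻⁷ J.
v = √(2·7.81×10⁻⁷/0.0368) = 6.52×10⁻³ m/s.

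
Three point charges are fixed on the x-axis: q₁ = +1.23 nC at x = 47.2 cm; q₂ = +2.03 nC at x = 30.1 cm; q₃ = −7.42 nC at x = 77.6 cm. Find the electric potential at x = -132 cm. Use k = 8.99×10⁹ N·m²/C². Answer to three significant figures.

-14.4 V

The total potential is the scalar sum of each charge's contribution, V = Σ kqᵢ/rᵢ.
Distances from the field point to each charge: r₁ = 1.79 m, r₂ = 1.62 m, r₃ = 2.10 m.
V = k[(1.23×10⁻⁹)/(1.79) + (2.03×10⁻⁹)/(1.62) + (-7.42×10⁻⁹)/(2.10)] = -14.4 V.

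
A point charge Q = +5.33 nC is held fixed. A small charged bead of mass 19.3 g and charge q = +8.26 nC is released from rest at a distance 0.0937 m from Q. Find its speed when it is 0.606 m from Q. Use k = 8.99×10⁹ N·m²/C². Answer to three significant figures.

Only the electrostatic force acts, so mechanical energy is conserved: ½mv² = U₁ − U₂ = kQq(1/r₁ − 1/r₂).
U₁ − U₂ = (8.99×10⁹ N·m²/C²)(5.33×10⁻⁹ C)(8.26×10⁻⁹ C)(1/0.0937 − 1/0.606) = 3.57×10⁻⁶ J.
v = √(2·3.57×10⁻⁶/0.0193) = 0.0192 m/s.

0.0192 m/s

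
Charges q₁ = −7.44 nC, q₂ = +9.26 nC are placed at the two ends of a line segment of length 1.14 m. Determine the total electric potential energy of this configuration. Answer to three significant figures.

-5.43×10⁻⁷ J

The assembly work is the sum of pairwise potential energies, U = Σ_{i<j} kqᵢqⱼ/rᵢⱼ.
The separation is r = 1.14 m.
U = (-5.43×10⁻⁷) = -5.43×10⁻⁷ J.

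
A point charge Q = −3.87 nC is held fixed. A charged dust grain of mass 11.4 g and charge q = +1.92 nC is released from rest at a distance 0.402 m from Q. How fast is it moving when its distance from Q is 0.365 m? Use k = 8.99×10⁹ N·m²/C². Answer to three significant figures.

1.72×10⁻³ m/s

Only the electrostatic force acts, so mechanical energy is conserved: ½mv² = U₁ − U₂ = kQq(1/r₁ − 1/r₂).
U₁ − U₂ = (8.99×10⁹ N·m²/C²)(-3.87×10⁻⁹ C)(1.92×10⁻⁹ C)(1/0.402 − 1/0.365) = 1.68×10⁻⁸ J.
v = √(2·1.68×10⁻⁸/0.0114) = 1.72×10⁻³ m/s.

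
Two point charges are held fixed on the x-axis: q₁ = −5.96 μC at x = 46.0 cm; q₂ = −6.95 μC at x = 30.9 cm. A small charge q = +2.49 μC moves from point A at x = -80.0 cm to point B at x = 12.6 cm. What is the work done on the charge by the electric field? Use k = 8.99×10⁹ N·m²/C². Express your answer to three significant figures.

1.00 J

The work done by the electric force is W_field = −ΔU = −q(V_B − V_A) = q(V_A − V_B).
At A: distances to the source charges are 1.26 m, 1.11 m; V_A = Σ kqᵢ/rᵢ = -9.89×10⁴ V.
At B: distances to the source charges are 0.334 m, 0.183 m; V_B = Σ kqᵢ/rᵢ = -5.02×10⁵ V.
ΔV = V_B − V_A = -4.03×10⁵ V.
W_field = −qΔV = −(2.49×10⁻⁶ C)(-4.03×10⁵ V) = 1.00 J.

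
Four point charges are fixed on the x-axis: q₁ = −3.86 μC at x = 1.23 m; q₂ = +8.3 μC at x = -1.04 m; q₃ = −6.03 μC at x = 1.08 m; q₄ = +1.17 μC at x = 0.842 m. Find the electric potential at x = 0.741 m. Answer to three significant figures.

-8.48×10⁴ V

The total potential is the scalar sum of each charge's contribution, V = Σ kqᵢ/rᵢ.
Distances from the field point to each charge: r₁ = 0.489 m, r₂ = 1.78 m, r₃ = 0.339 m, r₄ = 0.101 m.
V = k[(-3.86×10⁻⁶)/(0.489) + (8.30×10⁻⁶)/(1.78) + (-6.03×10⁻⁶)/(0.339) + (1.17×10⁻⁶)/(0.101)] = -8.48×10⁴ V.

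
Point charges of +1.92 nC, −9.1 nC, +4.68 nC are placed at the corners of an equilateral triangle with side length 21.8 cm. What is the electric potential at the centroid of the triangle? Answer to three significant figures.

Electric potential is a scalar, so the contributions from each charge add algebraically: V = Σ kqᵢ/rᵢ.
The distance from each vertex to the centroid is a/√3 = 0.126 m.
V = k[(1.92×10⁻⁹)/(0.126) + (-9.10×10⁻⁹)/(0.126) + (4.68×10⁻⁹)/(0.126)] = -179 V.

-179 V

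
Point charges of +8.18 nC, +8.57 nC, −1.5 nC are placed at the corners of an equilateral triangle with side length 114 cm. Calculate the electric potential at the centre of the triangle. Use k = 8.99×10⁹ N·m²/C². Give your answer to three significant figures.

208 V

Electric potential is a scalar, so the contributions from each charge add algebraically: V = Σ kqᵢ/rᵢ.
The distance from each vertex to the centroid is a/√3 = 0.658 m.
V = k[(8.18×10⁻⁹)/(0.658) + (8.57×10⁻⁹)/(0.658) + (-1.50×10⁻⁹)/(0.658)] = 208 V.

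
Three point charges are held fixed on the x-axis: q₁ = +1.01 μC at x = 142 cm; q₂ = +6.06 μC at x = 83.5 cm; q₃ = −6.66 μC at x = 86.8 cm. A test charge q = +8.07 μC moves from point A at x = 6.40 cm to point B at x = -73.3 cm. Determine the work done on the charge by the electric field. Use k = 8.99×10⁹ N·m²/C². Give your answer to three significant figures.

The work done by the electric force is W_field = −ΔU = −q(V_B − V_A) = q(V_A − V_B).
At A: distances to the source charges are 1.36 m, 0.771 m, 0.804 m; V_A = Σ kqᵢ/rᵢ = 2890 V.
At B: distances to the source charges are 2.15 m, 1.57 m, 1.60 m; V_B = Σ kqᵢ/rᵢ = 1560 V.
ΔV = V_B − V_A = -1320 V.
W_field = −qΔV = −(8.07×10⁻⁶ C)(-1320 V) = 0.0107 J.

0.0107 J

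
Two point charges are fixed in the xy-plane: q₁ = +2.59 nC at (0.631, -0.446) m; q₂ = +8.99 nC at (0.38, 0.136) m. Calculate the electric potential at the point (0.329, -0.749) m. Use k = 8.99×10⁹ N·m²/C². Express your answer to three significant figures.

The total potential is the scalar sum of each charge's contribution, V = Σ kqᵢ/rᵢ.
Distances from the field point to each charge: r₁ = 0.428 m, r₂ = 0.886 m.
V = k[(2.59×10⁻⁹)/(0.428) + (8.99×10⁻⁹)/(0.886)] = 146 V.

146 V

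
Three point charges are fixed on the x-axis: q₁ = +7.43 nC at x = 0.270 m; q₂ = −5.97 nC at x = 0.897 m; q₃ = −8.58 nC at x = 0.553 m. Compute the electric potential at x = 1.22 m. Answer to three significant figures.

The total potential is the scalar sum of each charge's contribution, V = Σ kqᵢ/rᵢ.
Distances from the field point to each charge: r₁ = 0.950 m, r₂ = 0.323 m, r₃ = 0.667 m.
V = k[(7.43×10⁻⁹)/(0.950) + (-5.97×10⁻⁹)/(0.323) + (-8.58×10⁻⁹)/(0.667)] = -211 V.

-211 V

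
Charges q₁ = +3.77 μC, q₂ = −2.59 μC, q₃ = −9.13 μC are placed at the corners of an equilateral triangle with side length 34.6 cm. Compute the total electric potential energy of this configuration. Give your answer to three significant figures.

-0.534 J

The assembly work is the sum of pairwise potential energies, U = Σ_{i<j} kqᵢqⱼ/rᵢⱼ.
All three pair separations equal the side length, 0.346 m.
U = (-0.254) + (-0.894) + (0.614) = -0.534 J.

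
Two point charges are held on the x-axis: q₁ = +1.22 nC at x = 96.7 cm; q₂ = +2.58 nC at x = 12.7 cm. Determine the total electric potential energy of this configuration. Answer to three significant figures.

3.37×10⁻⁸ J

The work to assemble the configuration equals its total potential energy, U = Σ kqᵢqⱼ/rᵢⱼ over all pairs.
Pair separations: r₁₂ = 0.840 m.
U = (3.37×10⁻⁸) = 3.37×10⁻⁸ J.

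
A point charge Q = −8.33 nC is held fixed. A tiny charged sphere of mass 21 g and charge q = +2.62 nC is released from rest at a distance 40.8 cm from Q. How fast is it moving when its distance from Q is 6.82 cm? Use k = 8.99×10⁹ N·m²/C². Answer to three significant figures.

0.0151 m/s

Only the electrostatic force acts, so mechanical energy is conserved: ½mv² = U₁ − U₂ = kQq(1/r₁ − 1/r₂).
U₁ − U₂ = (8.99×10⁹ N·m²/C²)(-8.33×10⁻⁹ C)(2.62×10⁻⁹ C)(1/0.408 − 1/0.0682) = 2.40×10⁻⁶ J.
v = √(2·2.40×10⁻⁶/0.0210) = 0.0151 m/s.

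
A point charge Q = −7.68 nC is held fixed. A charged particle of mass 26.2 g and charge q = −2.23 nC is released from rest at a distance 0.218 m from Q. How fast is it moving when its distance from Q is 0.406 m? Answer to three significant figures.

5.00×10⁻³ m/s

Only the electrostatic force acts, so mechanical energy is conserved: ½mv² = U₁ − U₂ = kQq(1/r₁ − 1/r₂).
U₁ − U₂ = (8.99×10⁹ N·m²/C²)(-7.68×10⁻⁹ C)(-2.23×10⁻⁹ C)(1/0.218 − 1/0.406) = 3.27×10⁻⁷ J.
v = √(2·3.27×10⁻⁷/0.0262) = 5.00×10⁻³ m/s.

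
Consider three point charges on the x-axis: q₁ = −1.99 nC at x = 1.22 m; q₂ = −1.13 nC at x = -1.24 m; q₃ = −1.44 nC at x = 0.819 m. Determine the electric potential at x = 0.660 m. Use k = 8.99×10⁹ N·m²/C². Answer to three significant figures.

-119 V

The total potential is the scalar sum of each charge's contribution, V = Σ kqᵢ/rᵢ.
Distances from the field point to each charge: r₁ = 0.560 m, r₂ = 1.90 m, r₃ = 0.159 m.
V = k[(-1.99×10⁻⁹)/(0.560) + (-1.13×10⁻⁹)/(1.90) + (-1.44×10⁻⁹)/(0.159)] = -119 V.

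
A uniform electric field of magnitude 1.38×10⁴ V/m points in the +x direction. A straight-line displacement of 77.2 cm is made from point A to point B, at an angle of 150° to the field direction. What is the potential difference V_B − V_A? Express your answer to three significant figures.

Only the component of displacement along E changes the potential: ΔV = −E·d·cosθ.
ΔV = −(1.38×10⁴ V/m)(0.772 m)cos150° = 9230 V.

9230 V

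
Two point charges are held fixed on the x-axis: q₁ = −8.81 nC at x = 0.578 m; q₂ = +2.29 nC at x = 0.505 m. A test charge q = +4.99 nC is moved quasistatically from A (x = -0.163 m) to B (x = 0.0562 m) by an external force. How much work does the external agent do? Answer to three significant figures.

-1.49×10⁻⁷ J

For quasistatic motion the external work equals the change in potential energy: W_ext = qΔV = q(V_B − V_A).
At A: distances to the source charges are 0.741 m, 0.668 m; V_A = Σ kqᵢ/rᵢ = -76.1 V.
At B: distances to the source charges are 0.522 m, 0.449 m; V_B = Σ kqᵢ/rᵢ = -106 V.
ΔV = V_B − V_A = -29.8 V.
W_ext = qΔV = (4.99×10⁻⁹ C)(-29.8 V) = -1.49×10⁻⁷ J.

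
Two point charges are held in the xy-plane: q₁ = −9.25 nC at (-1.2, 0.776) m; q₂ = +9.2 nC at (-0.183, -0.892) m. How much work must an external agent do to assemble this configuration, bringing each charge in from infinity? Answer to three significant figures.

-3.92×10⁻⁷ J

The work to assemble the configuration equals its total potential energy, U = Σ kqᵢqⱼ/rᵢⱼ over all pairs.
Pair separations: r₁₂ = 1.95 m.
U = (-3.92×10⁻⁷) = -3.92×10⁻⁷ J.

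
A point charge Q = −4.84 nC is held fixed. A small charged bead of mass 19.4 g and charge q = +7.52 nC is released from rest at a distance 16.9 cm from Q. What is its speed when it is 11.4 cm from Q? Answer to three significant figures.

Only the electrostatic force acts, so mechanical energy is conserved: ½mv² = U₁ − U₂ = kQq(1/r₁ − 1/r₂).
U₁ − U₂ = (8.99×10⁹ N·m²/C²)(-4.84×10⁻⁹ C)(7.52×10⁻⁹ C)(1/0.169 − 1/0.114) = 9.34×10⁻⁷ J.
v = √(2·9.34×10⁻⁷/0.0194) = 9.81×10⁻³ m/s.

9.81×10⁻³ m/s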